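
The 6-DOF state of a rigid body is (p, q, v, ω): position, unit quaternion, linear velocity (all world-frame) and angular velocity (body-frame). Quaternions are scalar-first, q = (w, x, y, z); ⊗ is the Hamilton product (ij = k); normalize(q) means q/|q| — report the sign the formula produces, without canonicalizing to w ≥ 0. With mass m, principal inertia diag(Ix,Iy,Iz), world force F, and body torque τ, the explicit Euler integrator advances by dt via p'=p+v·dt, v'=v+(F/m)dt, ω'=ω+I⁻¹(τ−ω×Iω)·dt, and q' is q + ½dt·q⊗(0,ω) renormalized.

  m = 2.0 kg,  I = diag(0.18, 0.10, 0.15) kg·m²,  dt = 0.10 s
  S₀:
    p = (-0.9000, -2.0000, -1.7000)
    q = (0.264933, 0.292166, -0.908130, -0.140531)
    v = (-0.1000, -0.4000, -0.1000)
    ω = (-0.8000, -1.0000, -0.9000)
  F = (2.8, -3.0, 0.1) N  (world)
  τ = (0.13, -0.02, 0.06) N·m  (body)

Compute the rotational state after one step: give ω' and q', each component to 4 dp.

ω' = (-0.7528, -1.0416, -0.8173)
q' = (0.2242, 0.3144, -0.8999, -0.2028)

ω×(Iω) gyroscopic = (0.0450, 0.0216, -0.0640)
angular accel α = (0.4722, -0.4160, 0.8267)
ω' = ω + α·dt = (-0.7528, -1.0416, -0.8173)
q⊗(0,ω) = (-0.8008751, 0.4648396, 0.1104412, -1.2571097)
q + ½dt·q⊗(0,ω), renormalized = (0.2242, 0.3144, -0.8999, -0.2028)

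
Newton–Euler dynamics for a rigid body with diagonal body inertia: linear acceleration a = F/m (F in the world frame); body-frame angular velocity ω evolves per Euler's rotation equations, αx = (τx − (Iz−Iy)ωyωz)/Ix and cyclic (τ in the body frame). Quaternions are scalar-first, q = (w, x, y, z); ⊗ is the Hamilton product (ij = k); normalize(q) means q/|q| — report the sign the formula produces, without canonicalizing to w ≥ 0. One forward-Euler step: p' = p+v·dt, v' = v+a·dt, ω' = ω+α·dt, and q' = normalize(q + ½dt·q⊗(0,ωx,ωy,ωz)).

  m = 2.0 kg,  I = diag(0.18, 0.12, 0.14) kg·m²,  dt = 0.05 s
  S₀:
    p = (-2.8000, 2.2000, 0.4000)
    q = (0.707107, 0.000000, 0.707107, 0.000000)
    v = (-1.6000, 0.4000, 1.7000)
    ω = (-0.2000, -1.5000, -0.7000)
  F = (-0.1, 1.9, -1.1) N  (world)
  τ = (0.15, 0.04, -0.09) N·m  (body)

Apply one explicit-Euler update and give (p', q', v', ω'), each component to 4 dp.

precession coupling ω×(Iω) = (0.0210, 0.0056, -0.0180)
(τ − ω×Iω)/I = (0.7167, 0.2867, -0.5143)
ω' = ω + α·dt = (-0.1642, -1.4857, -0.7257)
2q̇ = q⊗(0,ω) = (1.0606605, -0.6363963, -1.0606605, -0.3535535)
updated quaternion q' = (0.7330, -0.0159, 0.6800, -0.0088)
new position p' = (-2.8800, 2.2200, 0.4850)
v + (F/m)dt = (-1.6025, 0.4475, 1.6725)

p' = (-2.8800, 2.2200, 0.4850)
q' = (0.7330, -0.0159, 0.6800, -0.0088)
v' = (-1.6025, 0.4475, 1.6725)
ω' = (-0.1642, -1.4857, -0.7257)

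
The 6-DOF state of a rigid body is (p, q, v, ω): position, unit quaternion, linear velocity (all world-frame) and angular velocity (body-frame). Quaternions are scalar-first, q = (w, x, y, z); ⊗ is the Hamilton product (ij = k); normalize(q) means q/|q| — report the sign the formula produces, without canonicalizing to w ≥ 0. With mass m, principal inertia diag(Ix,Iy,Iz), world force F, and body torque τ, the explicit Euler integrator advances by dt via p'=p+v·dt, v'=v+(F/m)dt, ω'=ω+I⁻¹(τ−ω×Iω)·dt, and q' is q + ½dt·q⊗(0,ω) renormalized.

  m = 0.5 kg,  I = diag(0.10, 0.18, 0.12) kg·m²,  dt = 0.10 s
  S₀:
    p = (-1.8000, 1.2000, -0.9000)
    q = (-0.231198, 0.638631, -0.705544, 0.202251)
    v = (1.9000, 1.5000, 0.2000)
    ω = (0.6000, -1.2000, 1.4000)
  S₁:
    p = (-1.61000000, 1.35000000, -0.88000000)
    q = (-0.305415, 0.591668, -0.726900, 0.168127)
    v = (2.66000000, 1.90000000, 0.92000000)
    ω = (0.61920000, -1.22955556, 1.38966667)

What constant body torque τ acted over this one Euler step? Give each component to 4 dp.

τ = (0.1200, -0.0700, -0.0700)

ω₁ − ω₀ = (0.01920000, -0.02955556, -0.01033333)
applied torque τ = (0.1200, -0.0700, -0.0700)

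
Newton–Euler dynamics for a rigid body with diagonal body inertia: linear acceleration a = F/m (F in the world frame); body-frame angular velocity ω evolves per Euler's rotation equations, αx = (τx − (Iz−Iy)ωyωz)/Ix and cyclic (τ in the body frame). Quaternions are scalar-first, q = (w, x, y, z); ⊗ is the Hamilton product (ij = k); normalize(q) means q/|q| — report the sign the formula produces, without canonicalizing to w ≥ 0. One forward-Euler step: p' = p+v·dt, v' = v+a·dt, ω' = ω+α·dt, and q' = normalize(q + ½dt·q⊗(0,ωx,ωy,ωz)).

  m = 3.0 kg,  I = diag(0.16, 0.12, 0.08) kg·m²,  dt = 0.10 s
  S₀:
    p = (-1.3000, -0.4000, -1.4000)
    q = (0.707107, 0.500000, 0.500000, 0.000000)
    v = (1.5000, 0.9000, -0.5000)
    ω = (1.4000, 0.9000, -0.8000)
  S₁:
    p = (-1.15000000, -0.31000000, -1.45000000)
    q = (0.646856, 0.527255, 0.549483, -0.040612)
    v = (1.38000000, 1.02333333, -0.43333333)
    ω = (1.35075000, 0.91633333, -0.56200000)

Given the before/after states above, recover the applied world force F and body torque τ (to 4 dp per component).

F = (-3.6000, 3.7000, 2.0000)
τ = (-0.0500, -0.0700, 0.1400)

Δv = v₁−v₀ = (-0.12000000, 0.12333333, 0.06666667)
F = m·Δv/dt = (-3.6000, 3.7000, 2.0000)
rate change Δω = (-0.04925000, 0.01633333, 0.23800000)
gyro term ω₀×Iω₀ = (0.0288, -0.0896, -0.0504)
I·α + gyro = (-0.0500, -0.0700, 0.1400)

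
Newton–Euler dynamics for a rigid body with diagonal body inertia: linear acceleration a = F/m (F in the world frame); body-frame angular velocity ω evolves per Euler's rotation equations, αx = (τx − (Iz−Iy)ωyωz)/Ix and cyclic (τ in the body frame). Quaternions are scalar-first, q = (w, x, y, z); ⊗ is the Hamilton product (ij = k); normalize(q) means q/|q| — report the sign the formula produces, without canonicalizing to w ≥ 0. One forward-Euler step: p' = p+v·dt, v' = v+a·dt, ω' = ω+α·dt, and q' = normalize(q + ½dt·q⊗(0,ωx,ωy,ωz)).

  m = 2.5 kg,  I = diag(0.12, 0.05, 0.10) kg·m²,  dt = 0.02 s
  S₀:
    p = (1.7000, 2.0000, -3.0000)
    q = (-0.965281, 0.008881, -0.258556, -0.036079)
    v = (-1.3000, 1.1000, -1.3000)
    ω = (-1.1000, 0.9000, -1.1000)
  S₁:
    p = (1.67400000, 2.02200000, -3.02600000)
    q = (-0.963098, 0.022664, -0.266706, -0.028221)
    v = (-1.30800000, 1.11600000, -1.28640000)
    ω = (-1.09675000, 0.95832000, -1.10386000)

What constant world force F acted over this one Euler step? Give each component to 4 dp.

v₁ − v₀ = (-0.00800000, 0.01600000, 0.01360000)
F = m·Δv/dt = (-1.0000, 2.0000, 1.7000)

F = (-1.0000, 2.0000, 1.7000)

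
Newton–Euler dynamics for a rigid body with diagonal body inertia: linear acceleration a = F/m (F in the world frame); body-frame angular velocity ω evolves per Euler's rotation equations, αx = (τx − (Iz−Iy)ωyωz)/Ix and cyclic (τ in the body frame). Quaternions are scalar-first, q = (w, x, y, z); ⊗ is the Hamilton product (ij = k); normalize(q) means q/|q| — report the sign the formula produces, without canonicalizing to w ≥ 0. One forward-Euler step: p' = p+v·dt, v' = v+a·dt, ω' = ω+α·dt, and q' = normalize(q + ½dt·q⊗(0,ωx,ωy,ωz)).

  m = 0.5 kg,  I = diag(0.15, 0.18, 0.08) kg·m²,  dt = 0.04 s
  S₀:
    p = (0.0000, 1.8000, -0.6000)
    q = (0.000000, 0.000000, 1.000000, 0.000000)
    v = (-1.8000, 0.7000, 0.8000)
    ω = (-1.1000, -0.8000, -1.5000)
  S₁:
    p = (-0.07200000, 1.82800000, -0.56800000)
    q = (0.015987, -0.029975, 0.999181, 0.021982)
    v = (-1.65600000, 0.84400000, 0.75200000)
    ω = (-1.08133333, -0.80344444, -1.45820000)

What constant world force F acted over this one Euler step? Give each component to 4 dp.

F = (1.8000, 1.8000, -0.6000)

v₁ − v₀ = (0.14400000, 0.14400000, -0.04800000)
F = m·Δv/dt = (1.8000, 1.8000, -0.6000)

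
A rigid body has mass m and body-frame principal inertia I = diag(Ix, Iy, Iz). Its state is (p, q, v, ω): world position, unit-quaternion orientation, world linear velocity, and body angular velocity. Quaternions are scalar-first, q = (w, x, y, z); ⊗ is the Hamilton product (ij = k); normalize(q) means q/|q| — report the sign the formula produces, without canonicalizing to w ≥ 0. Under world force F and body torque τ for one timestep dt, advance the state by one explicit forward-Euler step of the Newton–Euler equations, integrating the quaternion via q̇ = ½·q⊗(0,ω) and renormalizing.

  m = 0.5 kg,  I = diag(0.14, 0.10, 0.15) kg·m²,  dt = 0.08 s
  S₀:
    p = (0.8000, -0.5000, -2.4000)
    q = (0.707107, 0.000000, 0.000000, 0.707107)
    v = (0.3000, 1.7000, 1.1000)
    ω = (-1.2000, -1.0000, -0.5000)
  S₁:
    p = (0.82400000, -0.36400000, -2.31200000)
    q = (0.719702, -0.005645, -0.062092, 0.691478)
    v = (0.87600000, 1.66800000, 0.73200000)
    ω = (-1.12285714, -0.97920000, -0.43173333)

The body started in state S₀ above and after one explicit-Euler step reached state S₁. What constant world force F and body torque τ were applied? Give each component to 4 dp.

F = (3.6000, -0.2000, -2.3000)
τ = (0.1600, 0.0200, 0.0800)

velocity change Δv = (0.57600000, -0.03200000, -0.36800000)
applied force F = (3.6000, -0.2000, -2.3000)
Δω = ω₁−ω₀ = (0.07714286, 0.02080000, 0.06826667)
applied torque τ = (0.1600, 0.0200, 0.0800)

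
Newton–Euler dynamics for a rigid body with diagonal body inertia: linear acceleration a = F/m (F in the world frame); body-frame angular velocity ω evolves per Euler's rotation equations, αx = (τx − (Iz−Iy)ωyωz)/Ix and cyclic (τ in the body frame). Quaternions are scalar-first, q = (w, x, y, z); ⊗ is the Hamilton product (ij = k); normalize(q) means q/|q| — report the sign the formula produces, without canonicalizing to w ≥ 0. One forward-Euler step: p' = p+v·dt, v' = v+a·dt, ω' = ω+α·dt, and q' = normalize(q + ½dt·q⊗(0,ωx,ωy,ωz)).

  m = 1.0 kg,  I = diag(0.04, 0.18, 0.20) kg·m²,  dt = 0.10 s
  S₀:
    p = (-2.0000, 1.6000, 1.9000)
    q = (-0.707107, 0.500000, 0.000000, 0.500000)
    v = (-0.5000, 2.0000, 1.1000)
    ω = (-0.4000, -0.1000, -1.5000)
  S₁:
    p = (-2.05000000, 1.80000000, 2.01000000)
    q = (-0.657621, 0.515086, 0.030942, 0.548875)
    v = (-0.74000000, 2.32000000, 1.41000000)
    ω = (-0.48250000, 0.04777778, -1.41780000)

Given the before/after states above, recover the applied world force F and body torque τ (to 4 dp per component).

F = (-2.4000, 3.2000, 3.1000)
τ = (-0.0300, 0.1700, 0.1700)

velocity change Δv = (-0.24000000, 0.32000000, 0.31000000)
F = m·Δv/dt = (-2.4000, 3.2000, 3.1000)
rate change Δω = (-0.08250000, 0.14777778, 0.08220000)
ω₀×(Iω₀) = (0.0030, -0.0960, 0.0056)
τ = I·(Δω/dt) + ω₀×(Iω₀) = (-0.0300, 0.1700, 0.1700)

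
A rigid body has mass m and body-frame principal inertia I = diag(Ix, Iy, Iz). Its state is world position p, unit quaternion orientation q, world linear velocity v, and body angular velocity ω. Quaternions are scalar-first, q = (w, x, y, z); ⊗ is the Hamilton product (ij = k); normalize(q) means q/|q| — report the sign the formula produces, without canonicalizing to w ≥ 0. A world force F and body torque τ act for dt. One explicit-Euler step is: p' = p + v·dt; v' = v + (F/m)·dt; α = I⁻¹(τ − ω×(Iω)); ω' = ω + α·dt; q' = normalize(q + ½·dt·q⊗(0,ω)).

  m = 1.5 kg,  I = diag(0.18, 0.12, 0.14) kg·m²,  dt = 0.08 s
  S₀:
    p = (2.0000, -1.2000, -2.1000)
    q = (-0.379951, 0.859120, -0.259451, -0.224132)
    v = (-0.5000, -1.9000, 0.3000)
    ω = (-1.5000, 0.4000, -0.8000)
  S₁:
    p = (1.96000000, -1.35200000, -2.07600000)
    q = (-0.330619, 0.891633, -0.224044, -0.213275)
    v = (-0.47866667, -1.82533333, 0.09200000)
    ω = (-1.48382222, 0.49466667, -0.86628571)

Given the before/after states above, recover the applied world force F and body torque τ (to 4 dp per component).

F = (0.4000, 1.4000, -3.9000)
τ = (0.0300, 0.1900, -0.0800)

Δω = ω₁−ω₀ = (0.01617778, 0.09466667, -0.06628571)
ω₀×(Iω₀) = (-0.0064, 0.0480, 0.0360)
applied torque τ = (0.0300, 0.1900, -0.0800)
v₁ − v₀ = (0.02133333, 0.07466667, -0.20800000)
m·(v₁−v₀)/dt = (0.4000, 1.4000, -3.9000)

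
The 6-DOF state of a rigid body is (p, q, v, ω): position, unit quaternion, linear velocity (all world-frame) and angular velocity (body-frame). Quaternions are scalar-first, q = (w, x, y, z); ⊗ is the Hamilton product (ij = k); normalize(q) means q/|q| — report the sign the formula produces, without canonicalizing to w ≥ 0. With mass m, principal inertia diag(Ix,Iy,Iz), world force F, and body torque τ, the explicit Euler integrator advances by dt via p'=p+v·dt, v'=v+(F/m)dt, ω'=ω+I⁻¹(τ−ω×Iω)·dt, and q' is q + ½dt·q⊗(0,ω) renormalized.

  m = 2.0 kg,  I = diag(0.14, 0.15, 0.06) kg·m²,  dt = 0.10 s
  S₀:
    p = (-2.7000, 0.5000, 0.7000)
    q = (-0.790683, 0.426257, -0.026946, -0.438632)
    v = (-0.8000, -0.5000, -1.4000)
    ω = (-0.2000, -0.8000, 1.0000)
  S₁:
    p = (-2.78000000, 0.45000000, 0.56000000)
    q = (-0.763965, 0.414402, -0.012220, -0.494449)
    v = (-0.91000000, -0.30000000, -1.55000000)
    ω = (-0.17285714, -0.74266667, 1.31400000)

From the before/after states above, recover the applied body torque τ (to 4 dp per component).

τ = (0.1100, 0.0700, 0.1900)

Δω = ω₁−ω₀ = (0.02714286, 0.05733333, 0.31400000)
precession coupling = (0.0720, -0.0160, 0.0016)
applied torque τ = (0.1100, 0.0700, 0.1900)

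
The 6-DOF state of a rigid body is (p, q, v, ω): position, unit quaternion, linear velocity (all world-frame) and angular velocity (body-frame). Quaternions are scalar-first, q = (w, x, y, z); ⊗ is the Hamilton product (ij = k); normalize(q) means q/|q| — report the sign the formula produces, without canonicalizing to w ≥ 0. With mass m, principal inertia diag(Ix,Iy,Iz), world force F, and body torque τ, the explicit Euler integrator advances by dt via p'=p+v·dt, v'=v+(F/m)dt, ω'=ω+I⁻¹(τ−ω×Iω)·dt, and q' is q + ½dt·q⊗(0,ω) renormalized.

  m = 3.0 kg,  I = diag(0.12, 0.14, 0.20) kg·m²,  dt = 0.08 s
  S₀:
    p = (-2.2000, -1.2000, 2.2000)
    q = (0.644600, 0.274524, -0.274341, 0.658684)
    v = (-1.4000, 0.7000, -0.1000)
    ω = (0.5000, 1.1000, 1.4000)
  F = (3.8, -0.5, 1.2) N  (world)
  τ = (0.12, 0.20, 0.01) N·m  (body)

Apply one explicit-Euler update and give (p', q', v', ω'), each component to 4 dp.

p' = (-2.3120, -1.1440, 2.1920)
q' = (0.6126, 0.2424, -0.2475, 0.7104)
v' = (-1.2987, 0.6867, -0.0680)
ω' = (0.5184, 1.2463, 1.3996)

precession coupling ω×(Iω) = (0.0924, -0.0560, 0.0110)
angular accel α = (0.2300, 1.8286, -0.0050)
ω + α·dt = (0.5184, 1.2463, 1.3996)
q⊗(0,ω) = (-0.7576445, -0.7863298, 0.6540684, 1.3415869)
q + ½dt·q⊗(0,ω), renormalized = (0.6126, 0.2424, -0.2475, 0.7104)
a = F/m = (1.2667, -0.1667, 0.4000)
p' = p + v·dt = (-2.3120, -1.1440, 2.1920)
new velocity v' = (-1.2987, 0.6867, -0.0680)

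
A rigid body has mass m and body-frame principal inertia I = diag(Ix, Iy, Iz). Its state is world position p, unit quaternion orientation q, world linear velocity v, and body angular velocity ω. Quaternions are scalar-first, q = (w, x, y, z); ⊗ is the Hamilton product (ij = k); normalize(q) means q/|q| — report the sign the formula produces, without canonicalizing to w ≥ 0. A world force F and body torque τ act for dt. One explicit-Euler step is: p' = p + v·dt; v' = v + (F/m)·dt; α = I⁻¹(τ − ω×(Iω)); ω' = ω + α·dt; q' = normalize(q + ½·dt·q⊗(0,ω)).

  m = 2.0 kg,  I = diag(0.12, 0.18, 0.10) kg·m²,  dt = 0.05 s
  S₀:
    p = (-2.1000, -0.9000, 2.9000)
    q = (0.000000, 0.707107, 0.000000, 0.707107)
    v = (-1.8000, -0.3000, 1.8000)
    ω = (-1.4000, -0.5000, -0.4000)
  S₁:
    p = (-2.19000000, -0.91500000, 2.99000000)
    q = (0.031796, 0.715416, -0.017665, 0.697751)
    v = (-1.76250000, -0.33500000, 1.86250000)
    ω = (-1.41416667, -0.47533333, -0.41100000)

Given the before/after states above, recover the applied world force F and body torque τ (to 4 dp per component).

F = (1.5000, -1.4000, 2.5000)
τ = (-0.0500, 0.1000, 0.0200)

v₁ − v₀ = (0.03750000, -0.03500000, 0.06250000)
applied force F = (1.5000, -1.4000, 2.5000)
rate change Δω = (-0.01416667, 0.02466667, -0.01100000)
gyro term ω₀×Iω₀ = (-0.0160, 0.0112, 0.0420)
I·α + gyro = (-0.0500, 0.1000, 0.0200)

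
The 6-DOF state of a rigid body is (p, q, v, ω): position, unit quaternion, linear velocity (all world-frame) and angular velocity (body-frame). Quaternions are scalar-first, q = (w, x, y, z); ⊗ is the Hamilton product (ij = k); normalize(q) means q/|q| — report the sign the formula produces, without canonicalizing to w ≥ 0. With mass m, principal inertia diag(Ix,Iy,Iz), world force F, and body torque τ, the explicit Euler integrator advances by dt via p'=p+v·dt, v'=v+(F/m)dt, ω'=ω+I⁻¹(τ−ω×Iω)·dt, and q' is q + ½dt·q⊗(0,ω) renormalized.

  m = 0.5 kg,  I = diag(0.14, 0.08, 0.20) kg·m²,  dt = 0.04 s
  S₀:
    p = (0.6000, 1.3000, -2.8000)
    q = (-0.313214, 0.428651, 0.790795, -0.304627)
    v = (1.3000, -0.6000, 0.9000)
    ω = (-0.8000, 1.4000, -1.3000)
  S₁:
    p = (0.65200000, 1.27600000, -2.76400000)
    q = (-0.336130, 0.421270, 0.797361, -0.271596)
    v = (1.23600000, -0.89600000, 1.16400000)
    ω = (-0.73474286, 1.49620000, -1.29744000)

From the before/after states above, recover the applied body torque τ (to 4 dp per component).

ω₁ − ω₀ = (0.06525714, 0.09620000, 0.00256000)
applied torque τ = (0.0100, 0.1300, 0.0800)

τ = (0.0100, 0.1300, 0.0800)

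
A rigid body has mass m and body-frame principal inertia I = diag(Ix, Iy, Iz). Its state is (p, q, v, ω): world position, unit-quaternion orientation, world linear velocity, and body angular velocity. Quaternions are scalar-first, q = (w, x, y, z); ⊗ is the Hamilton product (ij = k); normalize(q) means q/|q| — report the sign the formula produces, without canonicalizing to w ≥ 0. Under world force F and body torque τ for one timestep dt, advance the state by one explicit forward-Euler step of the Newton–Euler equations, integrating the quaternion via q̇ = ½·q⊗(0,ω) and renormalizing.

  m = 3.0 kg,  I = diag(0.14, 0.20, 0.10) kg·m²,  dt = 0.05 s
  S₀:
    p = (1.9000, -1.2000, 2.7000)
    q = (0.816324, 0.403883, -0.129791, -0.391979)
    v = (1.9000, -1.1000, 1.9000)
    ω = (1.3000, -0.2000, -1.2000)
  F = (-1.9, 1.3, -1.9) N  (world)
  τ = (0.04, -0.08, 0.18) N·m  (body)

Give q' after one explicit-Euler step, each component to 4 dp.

q' = (0.7900, 0.4319, -0.1344, -0.4139)

Hamilton product q⊗(0,ω) = (-1.0213809, 1.1385746, -0.1881779, -0.8916371)
q' = normalize(q + ½dt·q⊗(0,ω)) = (0.7900, 0.4319, -0.1344, -0.4139)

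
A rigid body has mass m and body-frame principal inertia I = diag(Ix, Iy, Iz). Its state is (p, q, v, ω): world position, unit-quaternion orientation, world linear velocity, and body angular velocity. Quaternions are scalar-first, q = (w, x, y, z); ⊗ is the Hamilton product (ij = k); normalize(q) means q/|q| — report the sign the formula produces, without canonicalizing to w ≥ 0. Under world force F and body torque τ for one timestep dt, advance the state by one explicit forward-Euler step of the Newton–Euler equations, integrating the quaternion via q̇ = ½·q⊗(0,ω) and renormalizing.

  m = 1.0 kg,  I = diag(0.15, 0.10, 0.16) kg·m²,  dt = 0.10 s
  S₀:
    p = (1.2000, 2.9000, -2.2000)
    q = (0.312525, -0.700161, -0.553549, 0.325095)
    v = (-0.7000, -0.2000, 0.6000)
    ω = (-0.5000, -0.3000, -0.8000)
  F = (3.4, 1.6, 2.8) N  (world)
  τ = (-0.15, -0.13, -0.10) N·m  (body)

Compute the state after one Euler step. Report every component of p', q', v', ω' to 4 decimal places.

α = I⁻¹(τ − ω×Iω) = (-1.0960, -1.2600, -0.5781)
new body rate ω' = (-0.6096, -0.4260, -0.8578)
q⊗(0,ω) = (-0.2560692, 0.3841052, -0.8164338, -0.3167462)
updated quaternion q' = (0.2994, -0.6801, -0.5936, 0.3089)
linear accel F/m = (3.4000, 1.6000, 2.8000)
p + v·dt = (1.1300, 2.8800, -2.1400)
new velocity v' = (-0.3600, -0.0400, 0.8800)

p' = (1.1300, 2.8800, -2.1400)
q' = (0.2994, -0.6801, -0.5936, 0.3089)
v' = (-0.3600, -0.0400, 0.8800)
ω' = (-0.6096, -0.4260, -0.8578)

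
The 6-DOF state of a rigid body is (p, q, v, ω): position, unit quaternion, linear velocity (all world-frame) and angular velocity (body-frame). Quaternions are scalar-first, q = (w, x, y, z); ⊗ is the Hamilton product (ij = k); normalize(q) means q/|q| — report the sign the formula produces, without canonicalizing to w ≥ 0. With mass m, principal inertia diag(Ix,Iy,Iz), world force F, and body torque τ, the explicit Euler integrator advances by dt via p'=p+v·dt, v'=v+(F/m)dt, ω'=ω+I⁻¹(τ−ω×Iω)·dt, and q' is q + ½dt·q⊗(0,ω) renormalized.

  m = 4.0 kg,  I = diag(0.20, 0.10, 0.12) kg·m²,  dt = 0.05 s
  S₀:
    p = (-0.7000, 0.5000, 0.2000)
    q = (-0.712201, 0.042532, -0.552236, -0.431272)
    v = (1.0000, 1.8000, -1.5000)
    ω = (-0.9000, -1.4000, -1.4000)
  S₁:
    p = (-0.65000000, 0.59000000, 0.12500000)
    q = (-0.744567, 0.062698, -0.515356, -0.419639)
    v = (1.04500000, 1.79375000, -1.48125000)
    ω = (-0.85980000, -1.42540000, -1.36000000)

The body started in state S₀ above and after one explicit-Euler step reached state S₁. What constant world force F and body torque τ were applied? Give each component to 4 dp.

F = (3.6000, -0.5000, 1.5000)
τ = (0.2000, 0.0500, -0.0300)

rate change Δω = (0.04020000, -0.02540000, 0.04000000)
precession coupling = (0.0392, 0.1008, -0.1260)
τ = I·(Δω/dt) + ω₀×(Iω₀) = (0.2000, 0.0500, -0.0300)
v₁ − v₀ = (0.04500000, -0.00625000, 0.01875000)
F = m·Δv/dt = (3.6000, -0.5000, 1.5000)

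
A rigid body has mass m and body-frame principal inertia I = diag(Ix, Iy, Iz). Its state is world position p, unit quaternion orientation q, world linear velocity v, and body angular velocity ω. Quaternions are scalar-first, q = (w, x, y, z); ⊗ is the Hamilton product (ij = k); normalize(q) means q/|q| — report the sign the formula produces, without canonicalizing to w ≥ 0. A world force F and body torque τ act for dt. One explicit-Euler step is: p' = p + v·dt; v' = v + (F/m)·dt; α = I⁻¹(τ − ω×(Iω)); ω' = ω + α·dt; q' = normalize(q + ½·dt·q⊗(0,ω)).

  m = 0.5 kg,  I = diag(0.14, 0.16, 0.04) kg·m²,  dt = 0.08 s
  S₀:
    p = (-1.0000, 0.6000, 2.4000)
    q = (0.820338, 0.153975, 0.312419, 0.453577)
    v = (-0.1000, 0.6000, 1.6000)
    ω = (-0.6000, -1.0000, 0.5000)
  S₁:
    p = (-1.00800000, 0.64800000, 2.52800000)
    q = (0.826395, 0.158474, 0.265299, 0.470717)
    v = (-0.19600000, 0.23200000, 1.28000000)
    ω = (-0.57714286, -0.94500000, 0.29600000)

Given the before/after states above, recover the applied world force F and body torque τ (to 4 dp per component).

F = (-0.6000, -2.3000, -2.0000)
τ = (0.1000, 0.0800, -0.0900)

ω₁ − ω₀ = (0.02285714, 0.05500000, -0.20400000)
applied torque τ = (0.1000, 0.0800, -0.0900)
v₁ − v₀ = (-0.09600000, -0.36800000, -0.32000000)
applied force F = (-0.6000, -2.3000, -2.0000)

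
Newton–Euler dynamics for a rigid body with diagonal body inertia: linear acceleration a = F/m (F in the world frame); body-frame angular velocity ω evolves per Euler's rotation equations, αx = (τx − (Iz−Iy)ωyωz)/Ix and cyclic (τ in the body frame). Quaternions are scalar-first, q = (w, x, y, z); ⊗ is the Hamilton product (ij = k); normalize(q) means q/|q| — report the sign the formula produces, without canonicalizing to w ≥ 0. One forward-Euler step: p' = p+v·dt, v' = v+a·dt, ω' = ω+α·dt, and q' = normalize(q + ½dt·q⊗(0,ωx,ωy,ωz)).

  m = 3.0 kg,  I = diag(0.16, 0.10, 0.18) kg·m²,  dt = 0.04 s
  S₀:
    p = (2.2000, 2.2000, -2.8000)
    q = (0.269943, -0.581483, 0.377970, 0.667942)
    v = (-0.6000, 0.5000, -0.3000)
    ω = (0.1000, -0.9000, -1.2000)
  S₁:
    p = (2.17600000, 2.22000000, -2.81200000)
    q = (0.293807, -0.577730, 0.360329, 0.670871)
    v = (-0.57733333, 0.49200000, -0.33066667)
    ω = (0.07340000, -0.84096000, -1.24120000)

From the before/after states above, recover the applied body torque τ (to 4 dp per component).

τ = (-0.0200, 0.1500, -0.1800)

rate change Δω = (-0.02660000, 0.05904000, -0.04120000)
applied torque τ = (-0.0200, 0.1500, -0.1800)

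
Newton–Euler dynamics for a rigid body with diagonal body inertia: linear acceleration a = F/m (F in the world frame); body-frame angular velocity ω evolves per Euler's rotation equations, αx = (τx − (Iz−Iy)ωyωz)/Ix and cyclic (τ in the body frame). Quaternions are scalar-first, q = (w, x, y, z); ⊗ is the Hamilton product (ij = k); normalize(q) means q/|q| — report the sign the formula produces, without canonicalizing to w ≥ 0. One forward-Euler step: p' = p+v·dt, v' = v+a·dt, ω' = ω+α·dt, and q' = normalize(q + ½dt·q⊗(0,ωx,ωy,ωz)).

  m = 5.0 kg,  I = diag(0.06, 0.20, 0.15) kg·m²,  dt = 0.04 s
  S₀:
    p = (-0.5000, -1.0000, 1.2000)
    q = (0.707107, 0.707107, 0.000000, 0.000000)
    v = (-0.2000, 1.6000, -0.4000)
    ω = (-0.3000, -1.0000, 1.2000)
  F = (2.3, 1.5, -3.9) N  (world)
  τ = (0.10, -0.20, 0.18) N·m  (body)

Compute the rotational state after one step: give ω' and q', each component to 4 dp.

ω×(Iω) gyroscopic = (0.0600, 0.0324, 0.0420)
(τ − ω×Iω)/I = (0.6667, -1.1620, 0.9200)
new body rate ω' = (-0.2733, -1.0465, 1.2368)
Hamilton product q⊗(0,ω) = (0.2121321, -0.2121321, -1.5556354, 0.1414214)
updated quaternion q' = (0.7110, 0.7025, -0.0311, 0.0028)

ω' = (-0.2733, -1.0465, 1.2368)
q' = (0.7110, 0.7025, -0.0311, 0.0028)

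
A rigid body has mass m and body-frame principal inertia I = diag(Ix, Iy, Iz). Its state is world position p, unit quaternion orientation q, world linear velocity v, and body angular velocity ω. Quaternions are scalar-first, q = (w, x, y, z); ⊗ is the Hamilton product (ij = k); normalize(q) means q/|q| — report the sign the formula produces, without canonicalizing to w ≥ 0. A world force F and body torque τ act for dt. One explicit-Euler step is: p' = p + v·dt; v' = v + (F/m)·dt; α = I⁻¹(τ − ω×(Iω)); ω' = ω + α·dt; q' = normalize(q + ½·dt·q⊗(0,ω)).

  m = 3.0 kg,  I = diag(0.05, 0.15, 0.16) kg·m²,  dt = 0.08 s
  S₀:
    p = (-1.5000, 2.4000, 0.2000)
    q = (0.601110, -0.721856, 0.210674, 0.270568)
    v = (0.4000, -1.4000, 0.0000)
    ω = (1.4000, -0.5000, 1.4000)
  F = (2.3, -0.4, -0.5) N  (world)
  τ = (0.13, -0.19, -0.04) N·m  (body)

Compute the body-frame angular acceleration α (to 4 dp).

α = (2.7400, 0.1707, 0.1875)

gyro term ω×Iω = (-0.0070, -0.2156, -0.0700)
angular accel α = (2.7400, 0.1707, 0.1875)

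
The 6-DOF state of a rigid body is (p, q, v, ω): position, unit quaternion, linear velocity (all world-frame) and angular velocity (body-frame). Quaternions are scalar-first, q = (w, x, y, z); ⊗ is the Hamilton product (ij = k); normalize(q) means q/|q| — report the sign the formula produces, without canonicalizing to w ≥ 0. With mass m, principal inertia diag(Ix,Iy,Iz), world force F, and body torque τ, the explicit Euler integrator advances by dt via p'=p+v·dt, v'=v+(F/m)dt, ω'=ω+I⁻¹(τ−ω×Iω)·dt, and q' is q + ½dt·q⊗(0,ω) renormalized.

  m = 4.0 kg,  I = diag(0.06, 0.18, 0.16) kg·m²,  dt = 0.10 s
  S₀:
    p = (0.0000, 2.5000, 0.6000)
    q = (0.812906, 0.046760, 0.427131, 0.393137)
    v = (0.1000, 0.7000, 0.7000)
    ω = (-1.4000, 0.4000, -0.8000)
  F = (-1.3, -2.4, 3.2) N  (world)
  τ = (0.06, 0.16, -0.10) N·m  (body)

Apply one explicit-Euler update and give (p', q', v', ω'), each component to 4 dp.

precession coupling ω×(Iω) = (0.0064, -0.1120, -0.0672)
angular accel α = (0.8933, 1.5111, -0.2050)
ω' = ω + α·dt = (-1.3107, 0.5511, -0.8205)
2q̇ = q⊗(0,ω) = (0.2091212, -1.6370280, -0.1878214, -0.0336374)
updated quaternion q' = (0.8205, -0.0350, 0.4163, 0.3901)
p' = p + v·dt = (0.0100, 2.5700, 0.6700)
v + (F/m)dt = (0.0675, 0.6400, 0.7800)

p' = (0.0100, 2.5700, 0.6700)
q' = (0.8205, -0.0350, 0.4163, 0.3901)
v' = (0.0675, 0.6400, 0.7800)
ω' = (-1.3107, 0.5511, -0.8205)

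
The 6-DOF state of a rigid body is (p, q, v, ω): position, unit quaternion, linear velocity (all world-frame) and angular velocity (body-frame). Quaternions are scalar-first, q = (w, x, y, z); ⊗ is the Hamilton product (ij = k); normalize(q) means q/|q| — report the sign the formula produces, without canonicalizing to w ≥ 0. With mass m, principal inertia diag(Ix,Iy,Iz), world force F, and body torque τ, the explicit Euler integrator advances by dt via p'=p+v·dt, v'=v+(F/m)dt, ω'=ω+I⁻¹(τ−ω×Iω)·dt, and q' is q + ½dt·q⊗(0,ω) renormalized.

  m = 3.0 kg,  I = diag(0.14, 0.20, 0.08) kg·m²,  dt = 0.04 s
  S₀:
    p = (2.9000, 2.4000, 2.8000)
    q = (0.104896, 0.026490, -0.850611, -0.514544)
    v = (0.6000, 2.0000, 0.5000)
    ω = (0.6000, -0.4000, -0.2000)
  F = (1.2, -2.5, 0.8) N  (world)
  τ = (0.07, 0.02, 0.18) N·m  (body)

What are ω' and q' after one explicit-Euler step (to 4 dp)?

ω×(Iω) gyroscopic = (-0.0096, -0.0072, -0.0144)
angular accel α = (0.5686, 0.1360, 2.4300)
ω + α·dt = (0.6227, -0.3946, -0.1028)
q⊗(0,ω) = (-0.4590472, 0.0272422, -0.3453868, 0.4787914)
updated quaternion q' = (0.0957, 0.0270, -0.8574, -0.5049)

ω' = (0.6227, -0.3946, -0.1028)
q' = (0.0957, 0.0270, -0.8574, -0.5049)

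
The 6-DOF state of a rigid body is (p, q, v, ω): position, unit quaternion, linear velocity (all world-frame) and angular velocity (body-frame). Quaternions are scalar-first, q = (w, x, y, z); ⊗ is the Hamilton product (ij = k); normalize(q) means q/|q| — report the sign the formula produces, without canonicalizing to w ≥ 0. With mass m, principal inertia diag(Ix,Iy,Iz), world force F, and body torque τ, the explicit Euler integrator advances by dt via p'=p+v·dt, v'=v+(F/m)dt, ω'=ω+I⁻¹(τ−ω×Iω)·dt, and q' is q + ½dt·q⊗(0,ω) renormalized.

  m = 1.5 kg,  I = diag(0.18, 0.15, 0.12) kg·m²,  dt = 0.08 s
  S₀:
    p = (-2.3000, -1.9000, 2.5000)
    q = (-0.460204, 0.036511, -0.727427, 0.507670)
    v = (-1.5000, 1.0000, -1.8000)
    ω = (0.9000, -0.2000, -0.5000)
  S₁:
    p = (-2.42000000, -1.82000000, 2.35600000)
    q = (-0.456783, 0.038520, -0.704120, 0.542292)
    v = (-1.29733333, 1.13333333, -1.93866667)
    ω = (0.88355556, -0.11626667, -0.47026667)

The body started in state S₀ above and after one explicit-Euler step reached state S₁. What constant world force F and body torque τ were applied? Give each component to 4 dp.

Δv = v₁−v₀ = (0.20266667, 0.13333333, -0.13866667)
applied force F = (3.8000, 2.5000, -2.6000)
Δω = ω₁−ω₀ = (-0.01644444, 0.08373333, 0.02973333)
I·α + gyro = (-0.0400, 0.1300, 0.0500)

F = (3.8000, 2.5000, -2.6000)
τ = (-0.0400, 0.1300, 0.0500)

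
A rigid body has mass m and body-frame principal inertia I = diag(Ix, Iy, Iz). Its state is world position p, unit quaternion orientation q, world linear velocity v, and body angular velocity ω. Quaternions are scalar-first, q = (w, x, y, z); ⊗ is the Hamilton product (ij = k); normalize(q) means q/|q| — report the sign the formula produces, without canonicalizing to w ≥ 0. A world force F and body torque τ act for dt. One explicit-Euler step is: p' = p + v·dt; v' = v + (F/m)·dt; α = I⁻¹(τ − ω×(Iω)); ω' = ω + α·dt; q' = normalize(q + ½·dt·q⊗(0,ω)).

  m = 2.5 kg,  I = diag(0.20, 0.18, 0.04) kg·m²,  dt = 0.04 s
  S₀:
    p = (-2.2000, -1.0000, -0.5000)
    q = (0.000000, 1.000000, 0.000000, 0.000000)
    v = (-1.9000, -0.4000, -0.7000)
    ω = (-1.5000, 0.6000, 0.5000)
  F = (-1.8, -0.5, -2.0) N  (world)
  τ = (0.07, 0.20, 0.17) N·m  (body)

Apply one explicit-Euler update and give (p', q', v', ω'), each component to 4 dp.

p' = (-2.2760, -1.0160, -0.5280)
q' = (0.0300, 0.9994, -0.0100, 0.0120)
v' = (-1.9288, -0.4080, -0.7320)
ω' = (-1.4776, 0.6711, 0.6520)

(τ − ω×Iω)/I = (0.5600, 1.7778, 3.8000)
new body rate ω' = (-1.4776, 0.6711, 0.6520)
Hamilton product q⊗(0,ω) = (1.5000000, 0.0000000, -0.5000000, 0.6000000)
q' = normalize(q + ½dt·q⊗(0,ω)) = (0.0300, 0.9994, -0.0100, 0.0120)
linear accel F/m = (-0.7200, -0.2000, -0.8000)
p + v·dt = (-2.2760, -1.0160, -0.5280)
v' = v + a·dt = (-1.9288, -0.4080, -0.7320)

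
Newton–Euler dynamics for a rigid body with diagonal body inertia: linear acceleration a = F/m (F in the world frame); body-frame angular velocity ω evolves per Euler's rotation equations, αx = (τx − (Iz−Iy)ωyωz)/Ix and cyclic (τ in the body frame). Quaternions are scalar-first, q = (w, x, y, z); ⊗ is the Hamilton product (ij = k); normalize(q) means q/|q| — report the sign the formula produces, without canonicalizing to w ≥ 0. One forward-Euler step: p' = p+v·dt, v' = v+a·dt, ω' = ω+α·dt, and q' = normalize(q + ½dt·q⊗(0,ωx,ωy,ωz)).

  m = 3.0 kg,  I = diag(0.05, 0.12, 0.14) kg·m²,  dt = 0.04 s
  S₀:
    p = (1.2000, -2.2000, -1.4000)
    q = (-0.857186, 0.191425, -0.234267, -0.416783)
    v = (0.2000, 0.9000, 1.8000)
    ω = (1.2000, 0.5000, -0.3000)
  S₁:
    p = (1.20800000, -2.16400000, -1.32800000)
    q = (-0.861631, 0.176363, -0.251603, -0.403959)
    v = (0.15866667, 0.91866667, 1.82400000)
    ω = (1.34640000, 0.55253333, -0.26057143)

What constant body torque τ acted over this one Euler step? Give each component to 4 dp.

rate change Δω = (0.14640000, 0.05253333, 0.03942857)
ω₀×(Iω₀) = (-0.0030, 0.0324, 0.0420)
applied torque τ = (0.1800, 0.1900, 0.1800)

τ = (0.1800, 0.1900, 0.1800)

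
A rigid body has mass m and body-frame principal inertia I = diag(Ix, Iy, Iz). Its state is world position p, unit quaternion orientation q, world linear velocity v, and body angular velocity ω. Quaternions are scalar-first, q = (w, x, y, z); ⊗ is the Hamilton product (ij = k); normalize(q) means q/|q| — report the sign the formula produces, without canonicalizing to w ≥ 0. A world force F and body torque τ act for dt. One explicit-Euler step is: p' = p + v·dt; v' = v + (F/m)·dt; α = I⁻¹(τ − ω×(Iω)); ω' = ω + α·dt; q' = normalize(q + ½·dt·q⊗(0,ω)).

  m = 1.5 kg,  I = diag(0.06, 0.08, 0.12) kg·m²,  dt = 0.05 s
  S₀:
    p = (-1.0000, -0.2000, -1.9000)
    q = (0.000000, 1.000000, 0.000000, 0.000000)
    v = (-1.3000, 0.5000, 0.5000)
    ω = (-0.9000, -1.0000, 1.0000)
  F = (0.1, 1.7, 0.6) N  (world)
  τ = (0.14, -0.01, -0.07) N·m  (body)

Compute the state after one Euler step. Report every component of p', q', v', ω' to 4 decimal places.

p' = (-1.0650, -0.1750, -1.8750)
q' = (0.0225, 0.9991, -0.0250, -0.0250)
v' = (-1.2967, 0.5567, 0.5200)
ω' = (-0.7500, -1.0400, 0.9633)

precession coupling ω×(Iω) = (-0.0400, 0.0540, 0.0180)
(τ − ω×Iω)/I = (3.0000, -0.8000, -0.7333)
new body rate ω' = (-0.7500, -1.0400, 0.9633)
Hamilton product q⊗(0,ω) = (0.9000000, 0.0000000, -1.0000000, -1.0000000)
updated quaternion q' = (0.0225, 0.9991, -0.0250, -0.0250)
new position p' = (-1.0650, -0.1750, -1.8750)
v + (F/m)dt = (-1.2967, 0.5567, 0.5200)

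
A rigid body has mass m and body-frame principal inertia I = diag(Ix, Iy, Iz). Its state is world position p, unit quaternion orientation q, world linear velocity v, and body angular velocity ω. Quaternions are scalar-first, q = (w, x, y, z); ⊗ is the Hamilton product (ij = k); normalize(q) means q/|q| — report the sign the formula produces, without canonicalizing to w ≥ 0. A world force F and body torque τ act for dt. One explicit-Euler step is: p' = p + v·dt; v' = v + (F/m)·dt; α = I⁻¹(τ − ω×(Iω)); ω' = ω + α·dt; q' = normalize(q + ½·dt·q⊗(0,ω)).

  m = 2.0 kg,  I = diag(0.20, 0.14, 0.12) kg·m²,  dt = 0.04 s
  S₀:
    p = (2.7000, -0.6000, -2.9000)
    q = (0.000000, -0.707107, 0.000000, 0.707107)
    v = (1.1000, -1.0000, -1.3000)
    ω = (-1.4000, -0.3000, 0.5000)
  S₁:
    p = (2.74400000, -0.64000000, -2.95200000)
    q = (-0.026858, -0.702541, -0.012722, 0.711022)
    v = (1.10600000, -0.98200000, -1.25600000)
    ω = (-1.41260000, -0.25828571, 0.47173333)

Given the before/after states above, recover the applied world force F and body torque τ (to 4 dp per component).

F = (0.3000, 0.9000, 2.2000)
τ = (-0.0600, 0.0900, -0.1100)

Δω = ω₁−ω₀ = (-0.01260000, 0.04171429, -0.02826667)
ω₀×(Iω₀) = (0.0030, -0.0560, -0.0252)
τ = I·(Δω/dt) + ω₀×(Iω₀) = (-0.0600, 0.0900, -0.1100)
v₁ − v₀ = (0.00600000, 0.01800000, 0.04400000)
F = m·Δv/dt = (0.3000, 0.9000, 2.2000)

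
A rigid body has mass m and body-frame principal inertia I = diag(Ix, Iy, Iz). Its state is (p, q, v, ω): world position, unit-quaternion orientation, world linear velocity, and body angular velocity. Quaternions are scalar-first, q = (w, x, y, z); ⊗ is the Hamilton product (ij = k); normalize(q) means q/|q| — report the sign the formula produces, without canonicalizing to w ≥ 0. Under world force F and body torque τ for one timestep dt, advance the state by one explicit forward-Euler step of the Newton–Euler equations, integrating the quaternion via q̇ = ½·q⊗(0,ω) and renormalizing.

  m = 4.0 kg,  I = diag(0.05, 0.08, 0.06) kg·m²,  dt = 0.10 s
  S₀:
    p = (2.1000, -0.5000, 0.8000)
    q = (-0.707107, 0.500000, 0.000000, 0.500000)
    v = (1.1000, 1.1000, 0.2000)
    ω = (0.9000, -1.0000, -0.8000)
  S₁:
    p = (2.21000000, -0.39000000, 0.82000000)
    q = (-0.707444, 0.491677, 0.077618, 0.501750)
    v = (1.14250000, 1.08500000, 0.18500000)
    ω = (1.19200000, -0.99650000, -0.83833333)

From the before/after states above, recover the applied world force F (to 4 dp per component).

v₁ − v₀ = (0.04250000, -0.01500000, -0.01500000)
m·(v₁−v₀)/dt = (1.7000, -0.6000, -0.6000)

F = (1.7000, -0.6000, -0.6000)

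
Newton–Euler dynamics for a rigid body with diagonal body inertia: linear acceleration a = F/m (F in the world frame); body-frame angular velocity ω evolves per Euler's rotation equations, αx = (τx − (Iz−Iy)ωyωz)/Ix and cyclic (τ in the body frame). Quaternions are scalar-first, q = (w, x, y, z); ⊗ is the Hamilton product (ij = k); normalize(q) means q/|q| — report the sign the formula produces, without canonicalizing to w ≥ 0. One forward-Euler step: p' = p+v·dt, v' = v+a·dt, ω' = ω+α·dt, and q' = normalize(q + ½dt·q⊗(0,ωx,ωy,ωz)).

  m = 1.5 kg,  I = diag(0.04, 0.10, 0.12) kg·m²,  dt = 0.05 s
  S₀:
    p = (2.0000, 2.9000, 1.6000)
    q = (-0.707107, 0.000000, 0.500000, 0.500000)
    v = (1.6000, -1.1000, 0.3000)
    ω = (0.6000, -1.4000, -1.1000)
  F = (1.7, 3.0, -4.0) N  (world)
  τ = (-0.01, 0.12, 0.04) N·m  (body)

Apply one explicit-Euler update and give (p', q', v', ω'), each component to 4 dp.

new position p' = (2.0800, 2.8450, 1.6150)
v' = v + a·dt = (1.6567, -1.0000, 0.1667)
ω×(Iω) gyroscopic = (0.0308, 0.0528, -0.0504)
α = I⁻¹(τ − ω×Iω) = (-1.0200, 0.6720, 0.7533)
ω + α·dt = (0.5490, -1.3664, -1.0623)
2q̇ = q⊗(0,ω) = (1.2500000, -0.2742642, 1.2899498, 0.4778177)
updated quaternion q' = (-0.6751, -0.0068, 0.5317, 0.5114)

p' = (2.0800, 2.8450, 1.6150)
q' = (-0.6751, -0.0068, 0.5317, 0.5114)
v' = (1.6567, -1.0000, 0.1667)
ω' = (0.5490, -1.3664, -1.0623)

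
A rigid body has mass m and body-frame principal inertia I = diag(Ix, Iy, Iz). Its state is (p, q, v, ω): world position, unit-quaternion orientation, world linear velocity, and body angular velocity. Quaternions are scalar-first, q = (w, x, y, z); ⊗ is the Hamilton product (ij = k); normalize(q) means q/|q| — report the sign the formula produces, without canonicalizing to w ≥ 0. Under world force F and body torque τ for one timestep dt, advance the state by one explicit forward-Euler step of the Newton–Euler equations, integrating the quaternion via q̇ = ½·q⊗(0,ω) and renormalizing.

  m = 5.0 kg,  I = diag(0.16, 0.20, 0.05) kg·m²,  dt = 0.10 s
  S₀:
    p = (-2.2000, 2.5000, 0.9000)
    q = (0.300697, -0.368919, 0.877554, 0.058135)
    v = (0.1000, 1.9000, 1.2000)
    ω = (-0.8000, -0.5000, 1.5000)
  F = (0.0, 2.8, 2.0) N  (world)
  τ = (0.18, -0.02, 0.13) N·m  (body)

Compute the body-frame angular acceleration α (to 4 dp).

precession coupling ω×(Iω) = (0.1125, -0.1320, 0.0160)
α = I⁻¹(τ − ω×Iω) = (0.4219, 0.5600, 2.2800)

α = (0.4219, 0.5600, 2.2800)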